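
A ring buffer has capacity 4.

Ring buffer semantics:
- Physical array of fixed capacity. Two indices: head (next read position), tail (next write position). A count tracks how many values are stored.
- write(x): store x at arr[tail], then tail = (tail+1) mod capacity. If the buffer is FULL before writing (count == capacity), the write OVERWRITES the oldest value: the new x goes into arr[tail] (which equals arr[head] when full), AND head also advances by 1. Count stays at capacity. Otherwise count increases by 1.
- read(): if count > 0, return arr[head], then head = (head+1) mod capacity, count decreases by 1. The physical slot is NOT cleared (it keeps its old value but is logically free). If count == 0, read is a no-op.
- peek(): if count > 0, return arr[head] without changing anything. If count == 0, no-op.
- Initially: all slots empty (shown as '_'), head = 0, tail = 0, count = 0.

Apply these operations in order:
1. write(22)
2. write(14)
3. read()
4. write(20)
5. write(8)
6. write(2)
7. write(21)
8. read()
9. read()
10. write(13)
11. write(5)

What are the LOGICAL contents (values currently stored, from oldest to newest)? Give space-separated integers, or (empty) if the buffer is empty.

Answer: 2 21 13 5

Derivation:
After op 1 (write(22)): arr=[22 _ _ _] head=0 tail=1 count=1
After op 2 (write(14)): arr=[22 14 _ _] head=0 tail=2 count=2
After op 3 (read()): arr=[22 14 _ _] head=1 tail=2 count=1
After op 4 (write(20)): arr=[22 14 20 _] head=1 tail=3 count=2
After op 5 (write(8)): arr=[22 14 20 8] head=1 tail=0 count=3
After op 6 (write(2)): arr=[2 14 20 8] head=1 tail=1 count=4
After op 7 (write(21)): arr=[2 21 20 8] head=2 tail=2 count=4
After op 8 (read()): arr=[2 21 20 8] head=3 tail=2 count=3
After op 9 (read()): arr=[2 21 20 8] head=0 tail=2 count=2
After op 10 (write(13)): arr=[2 21 13 8] head=0 tail=3 count=3
After op 11 (write(5)): arr=[2 21 13 5] head=0 tail=0 count=4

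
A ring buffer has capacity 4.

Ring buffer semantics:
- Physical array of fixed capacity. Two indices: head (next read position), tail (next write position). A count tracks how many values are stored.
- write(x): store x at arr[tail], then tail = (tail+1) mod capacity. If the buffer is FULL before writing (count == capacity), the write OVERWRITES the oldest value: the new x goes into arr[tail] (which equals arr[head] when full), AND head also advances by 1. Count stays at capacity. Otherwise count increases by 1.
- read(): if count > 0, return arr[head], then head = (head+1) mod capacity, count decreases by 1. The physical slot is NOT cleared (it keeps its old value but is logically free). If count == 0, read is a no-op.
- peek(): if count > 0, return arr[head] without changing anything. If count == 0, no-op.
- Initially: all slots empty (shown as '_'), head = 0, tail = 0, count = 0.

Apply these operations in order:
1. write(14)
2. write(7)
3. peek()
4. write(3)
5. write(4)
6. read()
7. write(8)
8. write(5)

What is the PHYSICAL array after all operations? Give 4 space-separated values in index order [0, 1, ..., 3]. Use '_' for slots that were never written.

After op 1 (write(14)): arr=[14 _ _ _] head=0 tail=1 count=1
After op 2 (write(7)): arr=[14 7 _ _] head=0 tail=2 count=2
After op 3 (peek()): arr=[14 7 _ _] head=0 tail=2 count=2
After op 4 (write(3)): arr=[14 7 3 _] head=0 tail=3 count=3
After op 5 (write(4)): arr=[14 7 3 4] head=0 tail=0 count=4
After op 6 (read()): arr=[14 7 3 4] head=1 tail=0 count=3
After op 7 (write(8)): arr=[8 7 3 4] head=1 tail=1 count=4
After op 8 (write(5)): arr=[8 5 3 4] head=2 tail=2 count=4

Answer: 8 5 3 4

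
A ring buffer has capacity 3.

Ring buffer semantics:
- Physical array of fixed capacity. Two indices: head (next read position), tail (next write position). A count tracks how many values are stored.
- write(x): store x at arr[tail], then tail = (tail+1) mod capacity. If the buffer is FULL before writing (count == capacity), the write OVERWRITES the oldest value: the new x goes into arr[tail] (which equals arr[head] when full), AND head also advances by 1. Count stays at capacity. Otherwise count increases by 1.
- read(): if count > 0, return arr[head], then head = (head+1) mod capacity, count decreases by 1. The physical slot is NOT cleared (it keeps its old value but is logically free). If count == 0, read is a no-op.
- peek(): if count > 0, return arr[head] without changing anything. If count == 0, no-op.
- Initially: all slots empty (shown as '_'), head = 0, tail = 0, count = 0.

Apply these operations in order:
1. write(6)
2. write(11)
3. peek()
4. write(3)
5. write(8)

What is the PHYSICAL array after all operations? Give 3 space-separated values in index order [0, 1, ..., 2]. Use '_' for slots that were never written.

After op 1 (write(6)): arr=[6 _ _] head=0 tail=1 count=1
After op 2 (write(11)): arr=[6 11 _] head=0 tail=2 count=2
After op 3 (peek()): arr=[6 11 _] head=0 tail=2 count=2
After op 4 (write(3)): arr=[6 11 3] head=0 tail=0 count=3
After op 5 (write(8)): arr=[8 11 3] head=1 tail=1 count=3

Answer: 8 11 3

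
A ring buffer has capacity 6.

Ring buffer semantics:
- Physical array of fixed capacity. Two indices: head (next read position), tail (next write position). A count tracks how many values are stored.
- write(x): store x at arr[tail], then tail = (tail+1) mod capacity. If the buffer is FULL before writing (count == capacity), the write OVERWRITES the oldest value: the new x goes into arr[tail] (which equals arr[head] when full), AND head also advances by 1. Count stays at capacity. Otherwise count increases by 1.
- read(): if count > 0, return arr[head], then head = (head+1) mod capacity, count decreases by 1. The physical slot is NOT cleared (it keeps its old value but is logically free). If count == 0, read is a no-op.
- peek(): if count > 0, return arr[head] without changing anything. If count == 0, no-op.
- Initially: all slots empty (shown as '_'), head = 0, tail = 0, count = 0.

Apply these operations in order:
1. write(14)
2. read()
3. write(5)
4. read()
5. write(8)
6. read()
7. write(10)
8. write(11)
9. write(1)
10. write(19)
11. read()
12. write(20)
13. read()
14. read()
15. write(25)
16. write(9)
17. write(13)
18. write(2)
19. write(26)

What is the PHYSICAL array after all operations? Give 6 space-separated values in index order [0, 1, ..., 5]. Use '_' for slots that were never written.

Answer: 26 20 25 9 13 2

Derivation:
After op 1 (write(14)): arr=[14 _ _ _ _ _] head=0 tail=1 count=1
After op 2 (read()): arr=[14 _ _ _ _ _] head=1 tail=1 count=0
After op 3 (write(5)): arr=[14 5 _ _ _ _] head=1 tail=2 count=1
After op 4 (read()): arr=[14 5 _ _ _ _] head=2 tail=2 count=0
After op 5 (write(8)): arr=[14 5 8 _ _ _] head=2 tail=3 count=1
After op 6 (read()): arr=[14 5 8 _ _ _] head=3 tail=3 count=0
After op 7 (write(10)): arr=[14 5 8 10 _ _] head=3 tail=4 count=1
After op 8 (write(11)): arr=[14 5 8 10 11 _] head=3 tail=5 count=2
After op 9 (write(1)): arr=[14 5 8 10 11 1] head=3 tail=0 count=3
After op 10 (write(19)): arr=[19 5 8 10 11 1] head=3 tail=1 count=4
After op 11 (read()): arr=[19 5 8 10 11 1] head=4 tail=1 count=3
After op 12 (write(20)): arr=[19 20 8 10 11 1] head=4 tail=2 count=4
After op 13 (read()): arr=[19 20 8 10 11 1] head=5 tail=2 count=3
After op 14 (read()): arr=[19 20 8 10 11 1] head=0 tail=2 count=2
After op 15 (write(25)): arr=[19 20 25 10 11 1] head=0 tail=3 count=3
After op 16 (write(9)): arr=[19 20 25 9 11 1] head=0 tail=4 count=4
After op 17 (write(13)): arr=[19 20 25 9 13 1] head=0 tail=5 count=5
After op 18 (write(2)): arr=[19 20 25 9 13 2] head=0 tail=0 count=6
After op 19 (write(26)): arr=[26 20 25 9 13 2] head=1 tail=1 count=6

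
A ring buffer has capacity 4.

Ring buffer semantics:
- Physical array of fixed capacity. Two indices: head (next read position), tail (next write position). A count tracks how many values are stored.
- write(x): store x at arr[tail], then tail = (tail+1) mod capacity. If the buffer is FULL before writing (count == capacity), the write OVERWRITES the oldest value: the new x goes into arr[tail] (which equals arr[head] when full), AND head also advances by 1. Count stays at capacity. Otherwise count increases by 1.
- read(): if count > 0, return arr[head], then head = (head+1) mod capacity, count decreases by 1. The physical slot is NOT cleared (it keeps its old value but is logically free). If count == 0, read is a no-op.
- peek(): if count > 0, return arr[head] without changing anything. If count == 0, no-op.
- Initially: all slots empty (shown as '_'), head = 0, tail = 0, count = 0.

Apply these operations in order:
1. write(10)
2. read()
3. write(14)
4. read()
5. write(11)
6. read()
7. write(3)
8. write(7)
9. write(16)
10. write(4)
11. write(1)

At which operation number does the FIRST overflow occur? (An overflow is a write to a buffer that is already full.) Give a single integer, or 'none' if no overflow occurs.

After op 1 (write(10)): arr=[10 _ _ _] head=0 tail=1 count=1
After op 2 (read()): arr=[10 _ _ _] head=1 tail=1 count=0
After op 3 (write(14)): arr=[10 14 _ _] head=1 tail=2 count=1
After op 4 (read()): arr=[10 14 _ _] head=2 tail=2 count=0
After op 5 (write(11)): arr=[10 14 11 _] head=2 tail=3 count=1
After op 6 (read()): arr=[10 14 11 _] head=3 tail=3 count=0
After op 7 (write(3)): arr=[10 14 11 3] head=3 tail=0 count=1
After op 8 (write(7)): arr=[7 14 11 3] head=3 tail=1 count=2
After op 9 (write(16)): arr=[7 16 11 3] head=3 tail=2 count=3
After op 10 (write(4)): arr=[7 16 4 3] head=3 tail=3 count=4
After op 11 (write(1)): arr=[7 16 4 1] head=0 tail=0 count=4

Answer: 11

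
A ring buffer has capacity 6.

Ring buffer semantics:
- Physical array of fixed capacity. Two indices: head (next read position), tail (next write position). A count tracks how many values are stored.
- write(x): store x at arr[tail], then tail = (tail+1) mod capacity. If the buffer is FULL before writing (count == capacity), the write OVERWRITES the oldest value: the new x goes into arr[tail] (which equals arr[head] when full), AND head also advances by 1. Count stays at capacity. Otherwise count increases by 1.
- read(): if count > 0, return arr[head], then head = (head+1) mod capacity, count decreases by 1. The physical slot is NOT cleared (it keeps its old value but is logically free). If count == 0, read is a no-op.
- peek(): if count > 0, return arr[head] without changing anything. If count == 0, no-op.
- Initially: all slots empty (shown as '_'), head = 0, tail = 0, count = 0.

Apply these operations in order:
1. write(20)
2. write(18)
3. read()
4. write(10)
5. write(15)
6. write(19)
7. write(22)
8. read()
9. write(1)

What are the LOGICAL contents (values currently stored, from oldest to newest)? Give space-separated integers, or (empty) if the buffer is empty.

After op 1 (write(20)): arr=[20 _ _ _ _ _] head=0 tail=1 count=1
After op 2 (write(18)): arr=[20 18 _ _ _ _] head=0 tail=2 count=2
After op 3 (read()): arr=[20 18 _ _ _ _] head=1 tail=2 count=1
After op 4 (write(10)): arr=[20 18 10 _ _ _] head=1 tail=3 count=2
After op 5 (write(15)): arr=[20 18 10 15 _ _] head=1 tail=4 count=3
After op 6 (write(19)): arr=[20 18 10 15 19 _] head=1 tail=5 count=4
After op 7 (write(22)): arr=[20 18 10 15 19 22] head=1 tail=0 count=5
After op 8 (read()): arr=[20 18 10 15 19 22] head=2 tail=0 count=4
After op 9 (write(1)): arr=[1 18 10 15 19 22] head=2 tail=1 count=5

Answer: 10 15 19 22 1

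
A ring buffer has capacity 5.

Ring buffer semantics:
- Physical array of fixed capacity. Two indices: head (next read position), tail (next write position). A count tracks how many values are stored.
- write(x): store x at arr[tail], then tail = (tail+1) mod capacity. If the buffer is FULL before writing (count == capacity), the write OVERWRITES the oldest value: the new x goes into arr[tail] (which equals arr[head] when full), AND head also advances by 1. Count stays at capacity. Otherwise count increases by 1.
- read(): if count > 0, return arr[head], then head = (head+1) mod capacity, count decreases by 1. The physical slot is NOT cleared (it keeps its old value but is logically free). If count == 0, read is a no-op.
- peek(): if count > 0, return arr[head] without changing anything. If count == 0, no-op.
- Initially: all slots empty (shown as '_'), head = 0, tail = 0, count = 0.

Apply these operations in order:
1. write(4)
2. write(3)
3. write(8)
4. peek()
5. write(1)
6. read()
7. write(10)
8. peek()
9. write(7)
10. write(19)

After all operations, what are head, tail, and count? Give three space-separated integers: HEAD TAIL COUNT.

Answer: 2 2 5

Derivation:
After op 1 (write(4)): arr=[4 _ _ _ _] head=0 tail=1 count=1
After op 2 (write(3)): arr=[4 3 _ _ _] head=0 tail=2 count=2
After op 3 (write(8)): arr=[4 3 8 _ _] head=0 tail=3 count=3
After op 4 (peek()): arr=[4 3 8 _ _] head=0 tail=3 count=3
After op 5 (write(1)): arr=[4 3 8 1 _] head=0 tail=4 count=4
After op 6 (read()): arr=[4 3 8 1 _] head=1 tail=4 count=3
After op 7 (write(10)): arr=[4 3 8 1 10] head=1 tail=0 count=4
After op 8 (peek()): arr=[4 3 8 1 10] head=1 tail=0 count=4
After op 9 (write(7)): arr=[7 3 8 1 10] head=1 tail=1 count=5
After op 10 (write(19)): arr=[7 19 8 1 10] head=2 tail=2 count=5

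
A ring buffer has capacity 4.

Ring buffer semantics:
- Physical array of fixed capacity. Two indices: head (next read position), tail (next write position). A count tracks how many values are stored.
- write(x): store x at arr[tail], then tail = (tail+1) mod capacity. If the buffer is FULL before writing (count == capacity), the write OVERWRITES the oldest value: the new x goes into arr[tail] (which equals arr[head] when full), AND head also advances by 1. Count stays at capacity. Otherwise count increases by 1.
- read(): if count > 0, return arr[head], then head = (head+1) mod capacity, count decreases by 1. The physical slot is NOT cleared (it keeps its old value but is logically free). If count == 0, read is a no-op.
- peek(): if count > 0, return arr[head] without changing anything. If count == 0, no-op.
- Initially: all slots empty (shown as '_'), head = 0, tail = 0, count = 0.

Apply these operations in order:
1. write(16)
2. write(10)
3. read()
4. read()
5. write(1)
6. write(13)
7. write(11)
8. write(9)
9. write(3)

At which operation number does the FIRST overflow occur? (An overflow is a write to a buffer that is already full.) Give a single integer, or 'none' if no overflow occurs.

After op 1 (write(16)): arr=[16 _ _ _] head=0 tail=1 count=1
After op 2 (write(10)): arr=[16 10 _ _] head=0 tail=2 count=2
After op 3 (read()): arr=[16 10 _ _] head=1 tail=2 count=1
After op 4 (read()): arr=[16 10 _ _] head=2 tail=2 count=0
After op 5 (write(1)): arr=[16 10 1 _] head=2 tail=3 count=1
After op 6 (write(13)): arr=[16 10 1 13] head=2 tail=0 count=2
After op 7 (write(11)): arr=[11 10 1 13] head=2 tail=1 count=3
After op 8 (write(9)): arr=[11 9 1 13] head=2 tail=2 count=4
After op 9 (write(3)): arr=[11 9 3 13] head=3 tail=3 count=4

Answer: 9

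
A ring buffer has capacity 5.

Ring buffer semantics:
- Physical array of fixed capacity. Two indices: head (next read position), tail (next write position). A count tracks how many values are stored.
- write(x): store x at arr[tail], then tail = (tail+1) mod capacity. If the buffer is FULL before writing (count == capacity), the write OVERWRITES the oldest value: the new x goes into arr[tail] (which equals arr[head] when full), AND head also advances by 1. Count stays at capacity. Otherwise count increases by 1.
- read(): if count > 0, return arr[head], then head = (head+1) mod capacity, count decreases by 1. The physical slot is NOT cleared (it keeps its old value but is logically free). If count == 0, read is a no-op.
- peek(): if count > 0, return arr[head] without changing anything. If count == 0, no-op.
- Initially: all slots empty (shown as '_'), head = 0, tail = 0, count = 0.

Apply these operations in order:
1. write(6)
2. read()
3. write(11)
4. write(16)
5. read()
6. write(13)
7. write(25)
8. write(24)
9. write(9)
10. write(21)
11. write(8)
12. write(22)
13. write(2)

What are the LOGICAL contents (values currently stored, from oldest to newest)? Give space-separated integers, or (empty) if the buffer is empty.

Answer: 9 21 8 22 2

Derivation:
After op 1 (write(6)): arr=[6 _ _ _ _] head=0 tail=1 count=1
After op 2 (read()): arr=[6 _ _ _ _] head=1 tail=1 count=0
After op 3 (write(11)): arr=[6 11 _ _ _] head=1 tail=2 count=1
After op 4 (write(16)): arr=[6 11 16 _ _] head=1 tail=3 count=2
After op 5 (read()): arr=[6 11 16 _ _] head=2 tail=3 count=1
After op 6 (write(13)): arr=[6 11 16 13 _] head=2 tail=4 count=2
After op 7 (write(25)): arr=[6 11 16 13 25] head=2 tail=0 count=3
After op 8 (write(24)): arr=[24 11 16 13 25] head=2 tail=1 count=4
After op 9 (write(9)): arr=[24 9 16 13 25] head=2 tail=2 count=5
After op 10 (write(21)): arr=[24 9 21 13 25] head=3 tail=3 count=5
After op 11 (write(8)): arr=[24 9 21 8 25] head=4 tail=4 count=5
After op 12 (write(22)): arr=[24 9 21 8 22] head=0 tail=0 count=5
After op 13 (write(2)): arr=[2 9 21 8 22] head=1 tail=1 count=5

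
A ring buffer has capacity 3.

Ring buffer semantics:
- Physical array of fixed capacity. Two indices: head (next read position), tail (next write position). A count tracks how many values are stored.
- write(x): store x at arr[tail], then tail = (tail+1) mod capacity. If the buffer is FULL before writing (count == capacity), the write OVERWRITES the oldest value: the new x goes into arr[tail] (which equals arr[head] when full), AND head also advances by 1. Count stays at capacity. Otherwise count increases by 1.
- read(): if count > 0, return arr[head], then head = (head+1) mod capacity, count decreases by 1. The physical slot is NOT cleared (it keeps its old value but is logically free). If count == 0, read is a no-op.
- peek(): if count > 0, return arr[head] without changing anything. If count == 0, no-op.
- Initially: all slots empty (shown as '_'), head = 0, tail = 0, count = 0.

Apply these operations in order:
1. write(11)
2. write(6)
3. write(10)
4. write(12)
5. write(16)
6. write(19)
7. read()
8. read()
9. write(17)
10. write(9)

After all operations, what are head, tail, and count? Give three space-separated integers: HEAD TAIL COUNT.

After op 1 (write(11)): arr=[11 _ _] head=0 tail=1 count=1
After op 2 (write(6)): arr=[11 6 _] head=0 tail=2 count=2
After op 3 (write(10)): arr=[11 6 10] head=0 tail=0 count=3
After op 4 (write(12)): arr=[12 6 10] head=1 tail=1 count=3
After op 5 (write(16)): arr=[12 16 10] head=2 tail=2 count=3
After op 6 (write(19)): arr=[12 16 19] head=0 tail=0 count=3
After op 7 (read()): arr=[12 16 19] head=1 tail=0 count=2
After op 8 (read()): arr=[12 16 19] head=2 tail=0 count=1
After op 9 (write(17)): arr=[17 16 19] head=2 tail=1 count=2
After op 10 (write(9)): arr=[17 9 19] head=2 tail=2 count=3

Answer: 2 2 3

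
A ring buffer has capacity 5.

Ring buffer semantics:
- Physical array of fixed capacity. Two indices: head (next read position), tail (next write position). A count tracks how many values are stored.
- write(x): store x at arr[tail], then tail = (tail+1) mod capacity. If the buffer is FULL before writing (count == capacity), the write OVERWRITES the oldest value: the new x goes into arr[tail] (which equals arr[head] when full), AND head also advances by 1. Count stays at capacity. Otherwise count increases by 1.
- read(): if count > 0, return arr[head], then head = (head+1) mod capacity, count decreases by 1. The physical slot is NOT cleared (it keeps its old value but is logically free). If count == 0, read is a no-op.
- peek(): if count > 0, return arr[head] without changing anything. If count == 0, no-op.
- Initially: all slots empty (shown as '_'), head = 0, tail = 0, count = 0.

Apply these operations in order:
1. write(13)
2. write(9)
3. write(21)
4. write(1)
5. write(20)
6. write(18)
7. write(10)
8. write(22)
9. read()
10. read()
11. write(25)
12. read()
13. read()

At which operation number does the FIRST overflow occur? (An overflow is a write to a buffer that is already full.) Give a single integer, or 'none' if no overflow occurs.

After op 1 (write(13)): arr=[13 _ _ _ _] head=0 tail=1 count=1
After op 2 (write(9)): arr=[13 9 _ _ _] head=0 tail=2 count=2
After op 3 (write(21)): arr=[13 9 21 _ _] head=0 tail=3 count=3
After op 4 (write(1)): arr=[13 9 21 1 _] head=0 tail=4 count=4
After op 5 (write(20)): arr=[13 9 21 1 20] head=0 tail=0 count=5
After op 6 (write(18)): arr=[18 9 21 1 20] head=1 tail=1 count=5
After op 7 (write(10)): arr=[18 10 21 1 20] head=2 tail=2 count=5
After op 8 (write(22)): arr=[18 10 22 1 20] head=3 tail=3 count=5
After op 9 (read()): arr=[18 10 22 1 20] head=4 tail=3 count=4
After op 10 (read()): arr=[18 10 22 1 20] head=0 tail=3 count=3
After op 11 (write(25)): arr=[18 10 22 25 20] head=0 tail=4 count=4
After op 12 (read()): arr=[18 10 22 25 20] head=1 tail=4 count=3
After op 13 (read()): arr=[18 10 22 25 20] head=2 tail=4 count=2

Answer: 6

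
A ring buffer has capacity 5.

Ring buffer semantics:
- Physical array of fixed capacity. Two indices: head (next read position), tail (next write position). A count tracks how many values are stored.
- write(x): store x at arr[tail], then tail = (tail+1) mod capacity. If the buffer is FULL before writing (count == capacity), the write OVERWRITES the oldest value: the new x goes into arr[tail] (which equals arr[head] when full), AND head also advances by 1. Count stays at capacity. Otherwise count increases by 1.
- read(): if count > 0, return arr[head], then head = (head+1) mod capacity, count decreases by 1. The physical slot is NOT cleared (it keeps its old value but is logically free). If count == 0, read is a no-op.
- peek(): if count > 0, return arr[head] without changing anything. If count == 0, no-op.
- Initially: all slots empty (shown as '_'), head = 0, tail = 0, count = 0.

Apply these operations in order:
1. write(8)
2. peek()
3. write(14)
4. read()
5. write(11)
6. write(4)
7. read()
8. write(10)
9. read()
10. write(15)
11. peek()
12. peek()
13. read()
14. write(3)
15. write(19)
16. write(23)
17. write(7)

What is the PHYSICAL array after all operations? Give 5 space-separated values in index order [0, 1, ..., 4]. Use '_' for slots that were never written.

Answer: 15 3 19 23 7

Derivation:
After op 1 (write(8)): arr=[8 _ _ _ _] head=0 tail=1 count=1
After op 2 (peek()): arr=[8 _ _ _ _] head=0 tail=1 count=1
After op 3 (write(14)): arr=[8 14 _ _ _] head=0 tail=2 count=2
After op 4 (read()): arr=[8 14 _ _ _] head=1 tail=2 count=1
After op 5 (write(11)): arr=[8 14 11 _ _] head=1 tail=3 count=2
After op 6 (write(4)): arr=[8 14 11 4 _] head=1 tail=4 count=3
After op 7 (read()): arr=[8 14 11 4 _] head=2 tail=4 count=2
After op 8 (write(10)): arr=[8 14 11 4 10] head=2 tail=0 count=3
After op 9 (read()): arr=[8 14 11 4 10] head=3 tail=0 count=2
After op 10 (write(15)): arr=[15 14 11 4 10] head=3 tail=1 count=3
After op 11 (peek()): arr=[15 14 11 4 10] head=3 tail=1 count=3
After op 12 (peek()): arr=[15 14 11 4 10] head=3 tail=1 count=3
After op 13 (read()): arr=[15 14 11 4 10] head=4 tail=1 count=2
After op 14 (write(3)): arr=[15 3 11 4 10] head=4 tail=2 count=3
After op 15 (write(19)): arr=[15 3 19 4 10] head=4 tail=3 count=4
After op 16 (write(23)): arr=[15 3 19 23 10] head=4 tail=4 count=5
After op 17 (write(7)): arr=[15 3 19 23 7] head=0 tail=0 count=5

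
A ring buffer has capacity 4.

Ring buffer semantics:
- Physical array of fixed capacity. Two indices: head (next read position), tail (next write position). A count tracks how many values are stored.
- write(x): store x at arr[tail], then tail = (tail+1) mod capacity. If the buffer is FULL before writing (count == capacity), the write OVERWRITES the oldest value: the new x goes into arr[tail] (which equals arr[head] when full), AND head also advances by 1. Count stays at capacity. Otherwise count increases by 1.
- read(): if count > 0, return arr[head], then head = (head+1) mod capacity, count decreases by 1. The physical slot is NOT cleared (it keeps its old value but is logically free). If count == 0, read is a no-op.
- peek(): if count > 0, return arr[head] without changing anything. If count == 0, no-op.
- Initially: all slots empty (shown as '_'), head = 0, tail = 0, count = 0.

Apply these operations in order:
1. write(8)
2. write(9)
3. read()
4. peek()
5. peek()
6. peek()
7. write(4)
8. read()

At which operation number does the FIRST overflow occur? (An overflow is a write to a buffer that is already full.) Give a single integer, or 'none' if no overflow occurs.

Answer: none

Derivation:
After op 1 (write(8)): arr=[8 _ _ _] head=0 tail=1 count=1
After op 2 (write(9)): arr=[8 9 _ _] head=0 tail=2 count=2
After op 3 (read()): arr=[8 9 _ _] head=1 tail=2 count=1
After op 4 (peek()): arr=[8 9 _ _] head=1 tail=2 count=1
After op 5 (peek()): arr=[8 9 _ _] head=1 tail=2 count=1
After op 6 (peek()): arr=[8 9 _ _] head=1 tail=2 count=1
After op 7 (write(4)): arr=[8 9 4 _] head=1 tail=3 count=2
After op 8 (read()): arr=[8 9 4 _] head=2 tail=3 count=1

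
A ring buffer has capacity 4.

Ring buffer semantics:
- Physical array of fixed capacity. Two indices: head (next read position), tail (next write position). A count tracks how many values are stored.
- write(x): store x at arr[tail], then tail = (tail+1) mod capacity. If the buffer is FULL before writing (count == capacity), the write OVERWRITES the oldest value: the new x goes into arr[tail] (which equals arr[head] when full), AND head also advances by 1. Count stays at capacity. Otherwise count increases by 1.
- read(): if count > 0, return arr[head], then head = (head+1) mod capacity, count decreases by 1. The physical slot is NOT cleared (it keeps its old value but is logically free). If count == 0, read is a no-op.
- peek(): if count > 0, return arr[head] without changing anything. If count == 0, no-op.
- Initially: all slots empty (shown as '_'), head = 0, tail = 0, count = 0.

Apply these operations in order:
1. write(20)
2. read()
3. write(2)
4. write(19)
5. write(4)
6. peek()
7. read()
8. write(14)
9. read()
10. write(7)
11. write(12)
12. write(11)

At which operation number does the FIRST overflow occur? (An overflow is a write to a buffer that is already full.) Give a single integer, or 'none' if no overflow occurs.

Answer: 12

Derivation:
After op 1 (write(20)): arr=[20 _ _ _] head=0 tail=1 count=1
After op 2 (read()): arr=[20 _ _ _] head=1 tail=1 count=0
After op 3 (write(2)): arr=[20 2 _ _] head=1 tail=2 count=1
After op 4 (write(19)): arr=[20 2 19 _] head=1 tail=3 count=2
After op 5 (write(4)): arr=[20 2 19 4] head=1 tail=0 count=3
After op 6 (peek()): arr=[20 2 19 4] head=1 tail=0 count=3
After op 7 (read()): arr=[20 2 19 4] head=2 tail=0 count=2
After op 8 (write(14)): arr=[14 2 19 4] head=2 tail=1 count=3
After op 9 (read()): arr=[14 2 19 4] head=3 tail=1 count=2
After op 10 (write(7)): arr=[14 7 19 4] head=3 tail=2 count=3
After op 11 (write(12)): arr=[14 7 12 4] head=3 tail=3 count=4
After op 12 (write(11)): arr=[14 7 12 11] head=0 tail=0 count=4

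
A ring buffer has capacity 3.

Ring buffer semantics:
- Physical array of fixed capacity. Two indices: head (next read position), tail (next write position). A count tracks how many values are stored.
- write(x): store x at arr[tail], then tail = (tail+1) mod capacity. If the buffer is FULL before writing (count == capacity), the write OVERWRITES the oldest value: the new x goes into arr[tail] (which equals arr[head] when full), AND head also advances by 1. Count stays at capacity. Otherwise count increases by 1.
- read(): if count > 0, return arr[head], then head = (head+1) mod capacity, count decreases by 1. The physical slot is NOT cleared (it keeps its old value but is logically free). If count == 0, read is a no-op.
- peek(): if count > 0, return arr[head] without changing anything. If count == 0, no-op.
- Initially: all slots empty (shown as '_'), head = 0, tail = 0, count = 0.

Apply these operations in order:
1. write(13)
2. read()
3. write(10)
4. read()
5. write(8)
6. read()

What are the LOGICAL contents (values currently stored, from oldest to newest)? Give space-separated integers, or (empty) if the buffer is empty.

After op 1 (write(13)): arr=[13 _ _] head=0 tail=1 count=1
After op 2 (read()): arr=[13 _ _] head=1 tail=1 count=0
After op 3 (write(10)): arr=[13 10 _] head=1 tail=2 count=1
After op 4 (read()): arr=[13 10 _] head=2 tail=2 count=0
After op 5 (write(8)): arr=[13 10 8] head=2 tail=0 count=1
After op 6 (read()): arr=[13 10 8] head=0 tail=0 count=0

Answer: (empty)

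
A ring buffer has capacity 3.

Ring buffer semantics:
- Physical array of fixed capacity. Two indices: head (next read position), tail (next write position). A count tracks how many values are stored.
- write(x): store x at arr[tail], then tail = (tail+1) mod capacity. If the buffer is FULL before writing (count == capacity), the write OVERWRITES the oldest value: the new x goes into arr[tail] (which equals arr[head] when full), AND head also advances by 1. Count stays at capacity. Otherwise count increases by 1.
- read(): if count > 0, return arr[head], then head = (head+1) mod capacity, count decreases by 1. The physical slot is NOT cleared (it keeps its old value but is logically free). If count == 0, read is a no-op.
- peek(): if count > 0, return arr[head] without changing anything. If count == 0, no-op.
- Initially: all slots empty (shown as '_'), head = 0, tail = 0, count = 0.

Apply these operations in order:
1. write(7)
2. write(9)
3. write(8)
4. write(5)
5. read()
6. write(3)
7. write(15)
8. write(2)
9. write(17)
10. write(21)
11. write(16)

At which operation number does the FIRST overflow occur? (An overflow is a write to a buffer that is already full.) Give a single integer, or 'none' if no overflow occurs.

Answer: 4

Derivation:
After op 1 (write(7)): arr=[7 _ _] head=0 tail=1 count=1
After op 2 (write(9)): arr=[7 9 _] head=0 tail=2 count=2
After op 3 (write(8)): arr=[7 9 8] head=0 tail=0 count=3
After op 4 (write(5)): arr=[5 9 8] head=1 tail=1 count=3
After op 5 (read()): arr=[5 9 8] head=2 tail=1 count=2
After op 6 (write(3)): arr=[5 3 8] head=2 tail=2 count=3
After op 7 (write(15)): arr=[5 3 15] head=0 tail=0 count=3
After op 8 (write(2)): arr=[2 3 15] head=1 tail=1 count=3
After op 9 (write(17)): arr=[2 17 15] head=2 tail=2 count=3
After op 10 (write(21)): arr=[2 17 21] head=0 tail=0 count=3
After op 11 (write(16)): arr=[16 17 21] head=1 tail=1 count=3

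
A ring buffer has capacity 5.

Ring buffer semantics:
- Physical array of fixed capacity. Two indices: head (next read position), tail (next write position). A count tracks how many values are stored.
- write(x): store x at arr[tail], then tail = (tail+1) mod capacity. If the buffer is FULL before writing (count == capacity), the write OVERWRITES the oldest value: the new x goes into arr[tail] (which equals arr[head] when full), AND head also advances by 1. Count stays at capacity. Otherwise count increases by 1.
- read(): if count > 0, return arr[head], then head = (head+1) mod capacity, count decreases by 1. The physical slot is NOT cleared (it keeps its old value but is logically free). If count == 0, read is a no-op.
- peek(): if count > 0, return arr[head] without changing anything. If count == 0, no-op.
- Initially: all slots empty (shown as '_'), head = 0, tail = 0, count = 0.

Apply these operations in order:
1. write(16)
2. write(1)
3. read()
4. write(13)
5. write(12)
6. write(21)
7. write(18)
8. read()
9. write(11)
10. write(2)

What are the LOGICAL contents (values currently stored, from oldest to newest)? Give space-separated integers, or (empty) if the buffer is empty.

After op 1 (write(16)): arr=[16 _ _ _ _] head=0 tail=1 count=1
After op 2 (write(1)): arr=[16 1 _ _ _] head=0 tail=2 count=2
After op 3 (read()): arr=[16 1 _ _ _] head=1 tail=2 count=1
After op 4 (write(13)): arr=[16 1 13 _ _] head=1 tail=3 count=2
After op 5 (write(12)): arr=[16 1 13 12 _] head=1 tail=4 count=3
After op 6 (write(21)): arr=[16 1 13 12 21] head=1 tail=0 count=4
After op 7 (write(18)): arr=[18 1 13 12 21] head=1 tail=1 count=5
After op 8 (read()): arr=[18 1 13 12 21] head=2 tail=1 count=4
After op 9 (write(11)): arr=[18 11 13 12 21] head=2 tail=2 count=5
After op 10 (write(2)): arr=[18 11 2 12 21] head=3 tail=3 count=5

Answer: 12 21 18 11 2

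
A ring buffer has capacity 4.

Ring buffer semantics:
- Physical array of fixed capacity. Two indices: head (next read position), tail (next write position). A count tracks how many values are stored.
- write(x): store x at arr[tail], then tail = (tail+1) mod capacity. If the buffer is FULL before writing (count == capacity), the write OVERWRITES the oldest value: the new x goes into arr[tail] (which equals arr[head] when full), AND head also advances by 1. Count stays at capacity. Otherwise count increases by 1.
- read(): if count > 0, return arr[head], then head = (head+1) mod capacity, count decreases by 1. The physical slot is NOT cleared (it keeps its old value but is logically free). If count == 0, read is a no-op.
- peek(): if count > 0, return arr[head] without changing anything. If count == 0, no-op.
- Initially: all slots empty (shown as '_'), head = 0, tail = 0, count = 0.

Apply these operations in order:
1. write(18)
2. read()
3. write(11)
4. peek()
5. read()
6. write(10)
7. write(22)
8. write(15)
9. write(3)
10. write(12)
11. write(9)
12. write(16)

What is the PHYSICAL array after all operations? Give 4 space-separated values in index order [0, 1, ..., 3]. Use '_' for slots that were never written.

After op 1 (write(18)): arr=[18 _ _ _] head=0 tail=1 count=1
After op 2 (read()): arr=[18 _ _ _] head=1 tail=1 count=0
After op 3 (write(11)): arr=[18 11 _ _] head=1 tail=2 count=1
After op 4 (peek()): arr=[18 11 _ _] head=1 tail=2 count=1
After op 5 (read()): arr=[18 11 _ _] head=2 tail=2 count=0
After op 6 (write(10)): arr=[18 11 10 _] head=2 tail=3 count=1
After op 7 (write(22)): arr=[18 11 10 22] head=2 tail=0 count=2
After op 8 (write(15)): arr=[15 11 10 22] head=2 tail=1 count=3
After op 9 (write(3)): arr=[15 3 10 22] head=2 tail=2 count=4
After op 10 (write(12)): arr=[15 3 12 22] head=3 tail=3 count=4
After op 11 (write(9)): arr=[15 3 12 9] head=0 tail=0 count=4
After op 12 (write(16)): arr=[16 3 12 9] head=1 tail=1 count=4

Answer: 16 3 12 9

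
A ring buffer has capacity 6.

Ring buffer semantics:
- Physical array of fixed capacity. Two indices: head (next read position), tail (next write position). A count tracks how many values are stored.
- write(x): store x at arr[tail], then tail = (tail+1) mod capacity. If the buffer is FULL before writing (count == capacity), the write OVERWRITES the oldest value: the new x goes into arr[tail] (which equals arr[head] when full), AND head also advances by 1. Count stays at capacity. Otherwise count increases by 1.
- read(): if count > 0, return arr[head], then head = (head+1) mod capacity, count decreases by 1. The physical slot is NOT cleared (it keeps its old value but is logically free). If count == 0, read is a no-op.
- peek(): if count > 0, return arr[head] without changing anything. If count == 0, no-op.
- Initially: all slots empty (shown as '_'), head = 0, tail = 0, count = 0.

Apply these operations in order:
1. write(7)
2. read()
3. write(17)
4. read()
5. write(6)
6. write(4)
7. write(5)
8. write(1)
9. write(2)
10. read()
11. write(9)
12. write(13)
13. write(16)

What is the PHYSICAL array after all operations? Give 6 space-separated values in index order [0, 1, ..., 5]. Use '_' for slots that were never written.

Answer: 2 9 13 16 5 1

Derivation:
After op 1 (write(7)): arr=[7 _ _ _ _ _] head=0 tail=1 count=1
After op 2 (read()): arr=[7 _ _ _ _ _] head=1 tail=1 count=0
After op 3 (write(17)): arr=[7 17 _ _ _ _] head=1 tail=2 count=1
After op 4 (read()): arr=[7 17 _ _ _ _] head=2 tail=2 count=0
After op 5 (write(6)): arr=[7 17 6 _ _ _] head=2 tail=3 count=1
After op 6 (write(4)): arr=[7 17 6 4 _ _] head=2 tail=4 count=2
After op 7 (write(5)): arr=[7 17 6 4 5 _] head=2 tail=5 count=3
After op 8 (write(1)): arr=[7 17 6 4 5 1] head=2 tail=0 count=4
After op 9 (write(2)): arr=[2 17 6 4 5 1] head=2 tail=1 count=5
After op 10 (read()): arr=[2 17 6 4 5 1] head=3 tail=1 count=4
After op 11 (write(9)): arr=[2 9 6 4 5 1] head=3 tail=2 count=5
After op 12 (write(13)): arr=[2 9 13 4 5 1] head=3 tail=3 count=6
After op 13 (write(16)): arr=[2 9 13 16 5 1] head=4 tail=4 count=6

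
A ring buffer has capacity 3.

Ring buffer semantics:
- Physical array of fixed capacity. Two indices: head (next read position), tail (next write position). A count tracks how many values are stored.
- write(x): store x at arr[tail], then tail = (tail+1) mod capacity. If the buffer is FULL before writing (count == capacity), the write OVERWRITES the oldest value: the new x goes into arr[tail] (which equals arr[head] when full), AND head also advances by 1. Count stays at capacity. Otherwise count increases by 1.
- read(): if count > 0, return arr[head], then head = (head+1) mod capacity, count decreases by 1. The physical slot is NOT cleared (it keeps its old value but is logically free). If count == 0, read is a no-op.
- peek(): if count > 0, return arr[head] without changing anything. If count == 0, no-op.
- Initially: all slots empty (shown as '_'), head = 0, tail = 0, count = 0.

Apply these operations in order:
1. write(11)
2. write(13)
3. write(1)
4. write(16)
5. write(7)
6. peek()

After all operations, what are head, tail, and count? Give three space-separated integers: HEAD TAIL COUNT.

After op 1 (write(11)): arr=[11 _ _] head=0 tail=1 count=1
After op 2 (write(13)): arr=[11 13 _] head=0 tail=2 count=2
After op 3 (write(1)): arr=[11 13 1] head=0 tail=0 count=3
After op 4 (write(16)): arr=[16 13 1] head=1 tail=1 count=3
After op 5 (write(7)): arr=[16 7 1] head=2 tail=2 count=3
After op 6 (peek()): arr=[16 7 1] head=2 tail=2 count=3

Answer: 2 2 3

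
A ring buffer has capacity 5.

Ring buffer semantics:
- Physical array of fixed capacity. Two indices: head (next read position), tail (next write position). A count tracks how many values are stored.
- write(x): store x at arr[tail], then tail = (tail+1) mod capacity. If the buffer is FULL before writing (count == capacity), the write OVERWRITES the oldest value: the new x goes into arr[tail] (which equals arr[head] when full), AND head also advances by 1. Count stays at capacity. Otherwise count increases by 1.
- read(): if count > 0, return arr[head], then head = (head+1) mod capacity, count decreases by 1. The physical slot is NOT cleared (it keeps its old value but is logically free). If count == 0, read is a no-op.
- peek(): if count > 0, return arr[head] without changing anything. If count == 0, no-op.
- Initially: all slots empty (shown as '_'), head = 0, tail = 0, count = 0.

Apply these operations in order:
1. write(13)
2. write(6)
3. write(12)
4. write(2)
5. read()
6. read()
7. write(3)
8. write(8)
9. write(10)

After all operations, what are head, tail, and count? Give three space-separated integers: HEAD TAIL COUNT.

After op 1 (write(13)): arr=[13 _ _ _ _] head=0 tail=1 count=1
After op 2 (write(6)): arr=[13 6 _ _ _] head=0 tail=2 count=2
After op 3 (write(12)): arr=[13 6 12 _ _] head=0 tail=3 count=3
After op 4 (write(2)): arr=[13 6 12 2 _] head=0 tail=4 count=4
After op 5 (read()): arr=[13 6 12 2 _] head=1 tail=4 count=3
After op 6 (read()): arr=[13 6 12 2 _] head=2 tail=4 count=2
After op 7 (write(3)): arr=[13 6 12 2 3] head=2 tail=0 count=3
After op 8 (write(8)): arr=[8 6 12 2 3] head=2 tail=1 count=4
After op 9 (write(10)): arr=[8 10 12 2 3] head=2 tail=2 count=5

Answer: 2 2 5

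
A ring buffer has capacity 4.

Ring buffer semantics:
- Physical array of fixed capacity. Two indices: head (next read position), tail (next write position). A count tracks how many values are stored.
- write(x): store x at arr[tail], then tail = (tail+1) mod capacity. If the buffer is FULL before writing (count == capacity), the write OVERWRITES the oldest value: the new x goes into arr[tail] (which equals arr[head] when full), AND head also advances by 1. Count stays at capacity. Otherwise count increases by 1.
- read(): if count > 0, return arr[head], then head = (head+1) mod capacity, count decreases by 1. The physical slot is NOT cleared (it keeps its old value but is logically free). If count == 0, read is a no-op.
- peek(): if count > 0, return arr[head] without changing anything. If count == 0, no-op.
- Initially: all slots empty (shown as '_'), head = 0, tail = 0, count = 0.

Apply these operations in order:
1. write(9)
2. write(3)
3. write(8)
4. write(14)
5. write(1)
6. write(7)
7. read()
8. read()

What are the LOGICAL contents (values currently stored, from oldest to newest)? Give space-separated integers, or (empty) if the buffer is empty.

Answer: 1 7

Derivation:
After op 1 (write(9)): arr=[9 _ _ _] head=0 tail=1 count=1
After op 2 (write(3)): arr=[9 3 _ _] head=0 tail=2 count=2
After op 3 (write(8)): arr=[9 3 8 _] head=0 tail=3 count=3
After op 4 (write(14)): arr=[9 3 8 14] head=0 tail=0 count=4
After op 5 (write(1)): arr=[1 3 8 14] head=1 tail=1 count=4
After op 6 (write(7)): arr=[1 7 8 14] head=2 tail=2 count=4
After op 7 (read()): arr=[1 7 8 14] head=3 tail=2 count=3
After op 8 (read()): arr=[1 7 8 14] head=0 tail=2 count=2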